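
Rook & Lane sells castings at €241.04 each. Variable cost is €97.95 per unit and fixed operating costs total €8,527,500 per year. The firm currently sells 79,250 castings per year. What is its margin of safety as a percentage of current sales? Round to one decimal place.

Unit CM = price − variable cost = €241.04 − €97.95 = €143.09. Break-even units = €8,527,500 ÷ €143.09 = 59,595.36; break-even revenue = 59,595.36 × €241.04 = €14,364,865.47.
Actual sales revenue = 79,250 × €241.04 = €19,102,420.00.
Margin of safety = (€19,102,420.00 − €14,364,865.47) ÷ €19,102,420.00 = 24.8%.

24.8%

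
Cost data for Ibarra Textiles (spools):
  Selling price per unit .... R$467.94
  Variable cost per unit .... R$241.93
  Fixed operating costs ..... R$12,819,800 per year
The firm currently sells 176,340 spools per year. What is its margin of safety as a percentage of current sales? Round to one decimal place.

67.8%

Unit CM = price − variable cost = R$467.94 − R$241.93 = R$226.01. Break-even units = R$12,819,800 ÷ R$226.01 = 56,722.27; break-even revenue = 56,722.27 × R$467.94 = R$26,542,618.52.
Actual sales revenue = 176,340 × R$467.94 = R$82,516,539.60.
Margin of safety = (R$82,516,539.60 − R$26,542,618.52) ÷ R$82,516,539.60 = 67.8%.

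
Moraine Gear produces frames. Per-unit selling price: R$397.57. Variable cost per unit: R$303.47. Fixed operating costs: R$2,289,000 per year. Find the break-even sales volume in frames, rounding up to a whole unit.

24,326 frames

Contribution margin per unit = R$397.57 − R$303.47 = R$94.10.
Break-even volume = fixed costs ÷ CM per unit = R$2,289,000 ÷ R$94.10 = 24,325.19, so 24,326 frames.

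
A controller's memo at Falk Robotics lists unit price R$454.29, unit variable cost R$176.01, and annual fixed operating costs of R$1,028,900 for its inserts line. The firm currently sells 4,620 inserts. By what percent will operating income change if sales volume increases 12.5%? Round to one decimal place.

Contribution at this volume is 4,620 × R$278.28 = R$1,285,653.60.
Operating income = contribution − fixed costs = R$1,285,653.60 − R$1,028,900 = R$256,753.60.
DOL = contribution ÷ EBIT = R$1,285,653.60 ÷ R$256,753.60 = 5.0073.
So EBIT moves 5.0073 × (+12.5%) = +62.6%.

+62.6%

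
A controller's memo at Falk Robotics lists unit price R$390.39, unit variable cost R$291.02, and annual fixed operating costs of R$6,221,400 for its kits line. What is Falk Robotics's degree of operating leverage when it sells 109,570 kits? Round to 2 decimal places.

2.33

Total contribution margin = 109,570 × R$99.37 = R$10,887,970.90.
Operating income = contribution − fixed costs = R$10,887,970.90 − R$6,221,400 = R$4,666,570.90.
Degree of operating leverage = R$10,887,970.90 / R$4,666,570.90 = 2.3332.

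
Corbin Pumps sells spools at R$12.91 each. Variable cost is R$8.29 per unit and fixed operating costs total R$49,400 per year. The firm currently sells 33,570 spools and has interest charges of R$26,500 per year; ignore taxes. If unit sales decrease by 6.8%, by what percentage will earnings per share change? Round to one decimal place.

Contribution at this volume is 33,570 × R$4.62 = R$155,093.40.
EBIT = R$155,093.40 − R$49,400 = R$105,693.40.
After interest of R$26,500.00, pre-tax earnings = R$79,193.40.
DCL = total CM / (EBIT − I) = R$155,093.40 / R$79,193.40 = 1.9584.
EPS therefore changes by 1.9584 × (-6.8%) = -13.3%.

-13.3%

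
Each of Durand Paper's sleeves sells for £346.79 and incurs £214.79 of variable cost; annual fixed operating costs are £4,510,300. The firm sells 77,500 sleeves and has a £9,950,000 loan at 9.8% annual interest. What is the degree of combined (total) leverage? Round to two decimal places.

2.16

Total contribution margin = 77,500 × £132.00 = £10,230,000.00.
Operating income = contribution − fixed costs = £10,230,000.00 − £4,510,300 = £5,719,700.00. Interest = £975,100.00, so EBIT − I = £4,744,600.00.
Degree of total leverage = total CM / (EBIT − interest) = £10,230,000.00 / £4,744,600.00 = 2.1561.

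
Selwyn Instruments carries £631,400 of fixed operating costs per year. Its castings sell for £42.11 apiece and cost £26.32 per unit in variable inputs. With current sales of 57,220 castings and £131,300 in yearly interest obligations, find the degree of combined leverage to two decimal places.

At 57,220 units, contribution = 57,220 × £15.79 = £903,503.80.
Subtracting fixed costs: EBIT = £903,503.80 − £631,400 = £272,103.80. Interest = £131,300.00.
DOL = £903,503.80 ÷ £272,103.80 = 3.3204; DFL = £272,103.80 ÷ £140,803.80 = 1.9325.
DCL = DOL × DFL = 3.3204 × 1.9325 = 6.4167.

6.42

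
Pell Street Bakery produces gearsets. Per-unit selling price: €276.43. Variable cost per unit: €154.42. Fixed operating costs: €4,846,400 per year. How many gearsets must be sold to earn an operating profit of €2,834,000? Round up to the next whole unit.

62,949 gearsets

Each unit contributes €276.43 − €154.42 = €122.01.
Need Q such that Q × €122.01 − €4,846,400 = €2,834,000, i.e. Q = €7,680,400 / €122.01 = 62,948.94 → 62,949.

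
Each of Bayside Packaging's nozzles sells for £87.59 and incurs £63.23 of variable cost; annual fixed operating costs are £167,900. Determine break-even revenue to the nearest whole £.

£603,709

CM per unit = £87.59 − £63.23 = £24.36; CM ratio = £24.36 / £87.59 = 0.2781.
Break-even revenue = fixed costs × price ÷ CM = £167,900 × £87.59 ÷ £24.36 = £603,709.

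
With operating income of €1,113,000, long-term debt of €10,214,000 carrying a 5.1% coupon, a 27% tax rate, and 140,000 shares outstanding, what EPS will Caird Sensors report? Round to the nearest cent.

Interest = €520,914.00, so EBT = €1,113,000 − €520,914.00 = €592,086.00.
After tax at 27%: net income = €592,086.00 × 0.73 = €432,222.78.
EPS = €432,222.78 ÷ 140,000 = €3.09.

€3.09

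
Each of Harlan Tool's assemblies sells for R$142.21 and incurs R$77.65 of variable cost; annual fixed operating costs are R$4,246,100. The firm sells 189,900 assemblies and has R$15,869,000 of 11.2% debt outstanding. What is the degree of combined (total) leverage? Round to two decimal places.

Contribution at this volume is 189,900 × R$64.56 = R$12,259,944.00.
EBIT = R$12,259,944.00 − R$4,246,100 = R$8,013,844.00. Interest = R$1,777,328.00, so EBIT − I = R$6,236,516.00.
DCL = contribution ÷ (EBIT − I) = R$12,259,944.00 ÷ R$6,236,516.00 = 1.9658.

1.97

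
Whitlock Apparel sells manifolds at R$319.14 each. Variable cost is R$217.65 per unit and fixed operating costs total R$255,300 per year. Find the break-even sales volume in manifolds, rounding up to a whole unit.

2,516 manifolds

Contribution margin per unit = R$319.14 − R$217.65 = R$101.49.
Units to break even: R$255,300 ÷ R$101.49 = 2,515.52, rounded up to 2,516.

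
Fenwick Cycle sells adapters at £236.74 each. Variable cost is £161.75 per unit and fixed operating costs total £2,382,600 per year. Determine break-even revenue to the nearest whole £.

£7,521,759

Contribution margin per unit = £236.74 − £161.75 = £74.99, a CM ratio of £74.99 ÷ £236.74 = 0.3168.
Break-even revenue = fixed costs × price ÷ CM = £2,382,600 × £236.74 ÷ £74.99 = £7,521,759.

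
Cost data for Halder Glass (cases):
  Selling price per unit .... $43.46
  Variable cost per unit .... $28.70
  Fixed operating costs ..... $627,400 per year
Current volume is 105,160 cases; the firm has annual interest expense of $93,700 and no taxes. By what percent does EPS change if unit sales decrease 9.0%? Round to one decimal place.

-16.8%

At 105,160 units, contribution = 105,160 × $14.76 = $1,552,161.60.
Subtracting fixed costs: EBIT = $1,552,161.60 − $627,400 = $924,761.60.
After interest of $93,700.00, pre-tax earnings = $831,061.60.
Degree of combined leverage = contribution ÷ (EBIT − I) = $1,552,161.60 ÷ $831,061.60 = 1.8677.
EPS therefore changes by 1.8677 × (-9.0%) = -16.8%.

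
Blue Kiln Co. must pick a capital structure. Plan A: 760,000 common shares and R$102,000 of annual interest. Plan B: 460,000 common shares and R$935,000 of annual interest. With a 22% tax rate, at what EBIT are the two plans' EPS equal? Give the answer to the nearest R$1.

R$2,212,267

At indifference, (EBIT − 102,000)(1 − t)/760,000 = (EBIT − 935,000)(1 − t)/460,000.
The (1 − t) factor cancels: (EBIT − 102,000) × 460,000 = (EBIT − 935,000) × 760,000.
EBIT × (760,000 − 460,000) = 935,000 × 760,000 − 102,000 × 460,000 = 663,680,000,000, so EBIT = 663,680,000,000 ÷ 300,000 = 2,212,266.67.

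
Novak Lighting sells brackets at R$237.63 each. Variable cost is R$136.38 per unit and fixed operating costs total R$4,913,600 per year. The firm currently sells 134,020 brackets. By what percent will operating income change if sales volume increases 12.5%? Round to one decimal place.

+19.6%

At 134,020 units, contribution = 134,020 × R$101.25 = R$13,569,525.00.
Subtracting fixed costs: EBIT = R$13,569,525.00 − R$4,913,600 = R$8,655,925.00.
Degree of operating leverage = R$13,569,525.00 / R$8,655,925.00 = 1.5677.
So EBIT moves 1.5677 × (+12.5%) = +19.6%.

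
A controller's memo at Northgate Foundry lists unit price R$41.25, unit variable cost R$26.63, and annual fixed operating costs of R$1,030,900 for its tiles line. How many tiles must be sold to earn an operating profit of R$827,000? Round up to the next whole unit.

127,080 tiles

Contribution margin per unit = R$41.25 − R$26.63 = R$14.62.
Need Q such that Q × R$14.62 − R$1,030,900 = R$827,000, i.e. Q = R$1,857,900 / R$14.62 = 127,079.34 → 127,080.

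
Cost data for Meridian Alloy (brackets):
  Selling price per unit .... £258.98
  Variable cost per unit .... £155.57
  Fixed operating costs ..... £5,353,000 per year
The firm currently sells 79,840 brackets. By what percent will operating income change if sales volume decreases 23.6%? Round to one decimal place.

At 79,840 units, contribution = 79,840 × £103.41 = £8,256,254.40.
Operating income = contribution − fixed costs = £8,256,254.40 − £5,353,000 = £2,903,254.40.
So DOL = total CM / EBIT = £8,256,254.40 / £2,903,254.40 = 2.8438.
%ΔEBIT = DOL × %ΔSales = 2.8438 × -23.6% = -67.1%.

-67.1%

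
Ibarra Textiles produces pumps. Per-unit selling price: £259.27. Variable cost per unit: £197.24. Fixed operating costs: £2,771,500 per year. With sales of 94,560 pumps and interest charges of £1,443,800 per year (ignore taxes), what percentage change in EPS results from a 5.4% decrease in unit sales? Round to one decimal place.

-19.2%

Total contribution margin = 94,560 × £62.03 = £5,865,556.80.
Operating income = contribution − fixed costs = £5,865,556.80 − £2,771,500 = £3,094,056.80.
Interest = £1,443,800.00, so EBIT − I = £1,650,256.80.
DCL = total CM / (EBIT − I) = £5,865,556.80 / £1,650,256.80 = 3.5543.
%ΔEPS = DCL × %ΔSales = 3.5543 × -5.4% = -19.2%.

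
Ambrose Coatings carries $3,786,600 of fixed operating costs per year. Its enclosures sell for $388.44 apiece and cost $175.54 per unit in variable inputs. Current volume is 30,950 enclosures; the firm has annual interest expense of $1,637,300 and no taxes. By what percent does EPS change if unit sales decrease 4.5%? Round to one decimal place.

Contribution at this volume is 30,950 × $212.90 = $6,589,255.00.
EBIT = $6,589,255.00 − $3,786,600 = $2,802,655.00.
After interest of $1,637,300.00, pre-tax earnings = $1,165,355.00.
DCL = total CM / (EBIT − I) = $6,589,255.00 / $1,165,355.00 = 5.6543.
EPS therefore changes by 5.6543 × (-4.5%) = -25.4%.

-25.4%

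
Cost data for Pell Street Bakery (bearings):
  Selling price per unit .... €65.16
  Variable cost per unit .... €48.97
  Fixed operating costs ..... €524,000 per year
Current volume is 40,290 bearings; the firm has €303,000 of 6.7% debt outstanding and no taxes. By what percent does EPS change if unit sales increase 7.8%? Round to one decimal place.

+47.1%

Total contribution margin = 40,290 × €16.19 = €652,295.10.
EBIT = €652,295.10 − €524,000 = €128,295.10.
After interest of €20,301.00, pre-tax earnings = €107,994.10.
Degree of combined leverage = contribution ÷ (EBIT − I) = €652,295.10 ÷ €107,994.10 = 6.0401.
EPS therefore changes by 6.0401 × (+7.8%) = +47.1%.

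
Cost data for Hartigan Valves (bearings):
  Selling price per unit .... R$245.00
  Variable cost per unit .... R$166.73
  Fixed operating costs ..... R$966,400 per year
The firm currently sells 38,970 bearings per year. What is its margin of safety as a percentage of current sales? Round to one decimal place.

Contribution margin per unit = R$245.00 − R$166.73 = R$78.27. Break-even units = R$966,400 ÷ R$78.27 = 12,347.00; break-even revenue = 12,347.00 × R$245.00 = R$3,025,015.97.
Actual sales revenue = 38,970 × R$245.00 = R$9,547,650.00.
Margin of safety = (R$9,547,650.00 − R$3,025,015.97) ÷ R$9,547,650.00 = 68.3%.

68.3%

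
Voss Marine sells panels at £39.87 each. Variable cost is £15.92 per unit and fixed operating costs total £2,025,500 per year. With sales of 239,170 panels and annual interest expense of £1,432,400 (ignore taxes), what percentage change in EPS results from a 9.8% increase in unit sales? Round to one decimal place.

+24.7%

Total contribution margin = 239,170 × £23.95 = £5,728,121.50.
Subtracting fixed costs: EBIT = £5,728,121.50 − £2,025,500 = £3,702,621.50.
Interest = £1,432,400.00, so EBIT − I = £2,270,221.50.
DCL = total CM / (EBIT − I) = £5,728,121.50 / £2,270,221.50 = 2.5232.
EPS therefore changes by 2.5232 × (+9.8%) = +24.7%.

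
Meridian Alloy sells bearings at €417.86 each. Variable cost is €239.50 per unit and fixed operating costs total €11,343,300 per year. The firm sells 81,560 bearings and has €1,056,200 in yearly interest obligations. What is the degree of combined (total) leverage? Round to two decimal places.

6.77

At 81,560 units, contribution = 81,560 × €178.36 = €14,547,041.60.
Subtracting fixed costs: EBIT = €14,547,041.60 − €11,343,300 = €3,203,741.60. Interest = €1,056,200.00, so EBIT − I = €2,147,541.60.
DCL = contribution ÷ (EBIT − I) = €14,547,041.60 ÷ €2,147,541.60 = 6.7738.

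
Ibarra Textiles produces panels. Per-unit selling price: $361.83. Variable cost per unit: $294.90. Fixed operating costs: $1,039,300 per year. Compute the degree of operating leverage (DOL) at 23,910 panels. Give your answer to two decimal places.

At 23,910 units, contribution = 23,910 × $66.93 = $1,600,296.30.
EBIT = $1,600,296.30 − $1,039,300 = $560,996.30.
So DOL = total CM / EBIT = $1,600,296.30 / $560,996.30 = 2.8526.

2.85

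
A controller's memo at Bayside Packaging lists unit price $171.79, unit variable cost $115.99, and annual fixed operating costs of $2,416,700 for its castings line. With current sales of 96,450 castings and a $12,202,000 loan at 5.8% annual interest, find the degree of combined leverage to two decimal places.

Contribution at this volume is 96,450 × $55.80 = $5,381,910.00.
EBIT = $5,381,910.00 − $2,416,700 = $2,965,210.00. Interest = $707,716.00.
DOL = $5,381,910.00 ÷ $2,965,210.00 = 1.8150; DFL = $2,965,210.00 ÷ $2,257,494.00 = 1.3135.
Combined leverage = 1.8150 × 1.3135 = 2.3840.

2.38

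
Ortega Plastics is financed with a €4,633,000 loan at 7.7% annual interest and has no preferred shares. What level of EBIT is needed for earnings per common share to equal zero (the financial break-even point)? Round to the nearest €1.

€356,741

Annual interest = 7.7% × €4,633,000 = €356,741.00.
With no preferred dividends, EPS = 0 when EBIT exactly covers interest, so the financial break-even EBIT is €356,741.00.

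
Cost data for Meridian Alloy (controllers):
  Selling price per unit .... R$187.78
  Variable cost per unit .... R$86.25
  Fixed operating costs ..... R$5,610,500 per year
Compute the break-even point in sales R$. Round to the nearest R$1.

R$10,376,634

CM per unit = R$187.78 − R$86.25 = R$101.53; CM ratio = R$101.53 / R$187.78 = 0.5407.
Break-even sales = FC ÷ CM ratio = R$5,610,500 × R$187.78 / R$101.53 = R$10,376,634.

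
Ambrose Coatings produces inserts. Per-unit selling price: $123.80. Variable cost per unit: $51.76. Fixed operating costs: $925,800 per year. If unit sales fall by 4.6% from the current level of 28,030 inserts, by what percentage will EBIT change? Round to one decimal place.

-8.5%

Total contribution margin = 28,030 × $72.04 = $2,019,281.20.
Operating income = contribution − fixed costs = $2,019,281.20 − $925,800 = $1,093,481.20.
Degree of operating leverage = $2,019,281.20 / $1,093,481.20 = 1.8467.
Operating income changes by 1.8467 × -4.6% = -8.5%.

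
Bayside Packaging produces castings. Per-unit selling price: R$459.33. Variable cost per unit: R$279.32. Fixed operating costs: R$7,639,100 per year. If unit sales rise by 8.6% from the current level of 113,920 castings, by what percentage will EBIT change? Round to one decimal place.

+13.7%

Contribution at this volume is 113,920 × R$180.01 = R$20,506,739.20.
Subtracting fixed costs: EBIT = R$20,506,739.20 − R$7,639,100 = R$12,867,639.20.
DOL = contribution ÷ EBIT = R$20,506,739.20 ÷ R$12,867,639.20 = 1.5937.
Operating income changes by 1.5937 × +8.6% = +13.7%.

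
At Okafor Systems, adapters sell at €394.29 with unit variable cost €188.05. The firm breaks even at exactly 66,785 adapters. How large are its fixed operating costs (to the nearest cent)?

€13,773,738.40

Each unit contributes €394.29 − €188.05 = €206.24.
Since BE = FC / CM, FC = 66,785 × €206.24 = €13,773,738.40.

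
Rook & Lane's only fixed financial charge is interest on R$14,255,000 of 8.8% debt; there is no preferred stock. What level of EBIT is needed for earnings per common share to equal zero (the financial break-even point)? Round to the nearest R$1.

R$1,254,440

Annual interest = 8.8% × R$14,255,000 = R$1,254,440.00.
Without preferred stock the financial break-even is simply EBIT = interest = R$1,254,440.00.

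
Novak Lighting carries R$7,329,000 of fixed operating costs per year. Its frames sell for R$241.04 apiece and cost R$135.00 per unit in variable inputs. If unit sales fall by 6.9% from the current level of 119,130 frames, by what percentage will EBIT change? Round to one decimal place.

Total contribution margin = 119,130 × R$106.04 = R$12,632,545.20.
Operating income = contribution − fixed costs = R$12,632,545.20 − R$7,329,000 = R$5,303,545.20.
So DOL = total CM / EBIT = R$12,632,545.20 / R$5,303,545.20 = 2.3819.
So EBIT moves 2.3819 × (-6.9%) = -16.4%.

-16.4%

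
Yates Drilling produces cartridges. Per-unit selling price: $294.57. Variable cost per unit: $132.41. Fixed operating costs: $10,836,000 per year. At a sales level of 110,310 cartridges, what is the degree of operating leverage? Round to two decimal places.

Contribution at this volume is 110,310 × $162.16 = $17,887,869.60.
Subtracting fixed costs: EBIT = $17,887,869.60 − $10,836,000 = $7,051,869.60.
DOL = contribution ÷ EBIT = $17,887,869.60 ÷ $7,051,869.60 = 2.5366.

2.54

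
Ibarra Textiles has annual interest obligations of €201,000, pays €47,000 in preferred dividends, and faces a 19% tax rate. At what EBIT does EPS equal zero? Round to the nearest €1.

€259,025

Grossing the preferred dividend up to pre-tax terms: €47,000 / (1 − 0.19) = €58,024.69.
EPS = 0 when EBIT covers interest plus the pre-tax preferred burden: €201,000 + €58,024.69 = €259,024.69.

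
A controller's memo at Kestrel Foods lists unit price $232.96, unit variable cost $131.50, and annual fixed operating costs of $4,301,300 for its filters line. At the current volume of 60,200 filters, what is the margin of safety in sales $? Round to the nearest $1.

Unit CM = price − variable cost = $232.96 − $131.50 = $101.46. Break-even units = $4,301,300 ÷ $101.46 = 42,394.05; break-even revenue = 42,394.05 × $232.96 = $9,876,117.17.
Actual sales revenue = 60,200 × $232.96 = $14,024,192.00.
Margin of safety = $14,024,192.00 − $9,876,117.17 = $4,148,075.

$4,148,075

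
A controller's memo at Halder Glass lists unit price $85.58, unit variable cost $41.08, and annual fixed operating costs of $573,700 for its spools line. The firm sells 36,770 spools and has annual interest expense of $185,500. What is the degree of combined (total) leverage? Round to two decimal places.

1.87

Contribution at this volume is 36,770 × $44.50 = $1,636,265.00.
Operating income = contribution − fixed costs = $1,636,265.00 − $573,700 = $1,062,565.00. Interest = $185,500.00, so EBIT − I = $877,065.00.
Degree of total leverage = total CM / (EBIT − interest) = $1,636,265.00 / $877,065.00 = 1.8656.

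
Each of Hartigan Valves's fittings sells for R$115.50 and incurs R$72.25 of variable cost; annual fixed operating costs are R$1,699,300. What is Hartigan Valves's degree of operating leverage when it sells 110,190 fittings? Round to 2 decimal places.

Contribution at this volume is 110,190 × R$43.25 = R$4,765,717.50.
EBIT = R$4,765,717.50 − R$1,699,300 = R$3,066,417.50.
DOL = contribution ÷ EBIT = R$4,765,717.50 ÷ R$3,066,417.50 = 1.5542.

1.55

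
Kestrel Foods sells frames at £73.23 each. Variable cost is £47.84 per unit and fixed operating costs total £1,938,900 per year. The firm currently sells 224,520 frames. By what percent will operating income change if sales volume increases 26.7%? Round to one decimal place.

+40.5%

At 224,520 units, contribution = 224,520 × £25.39 = £5,700,562.80.
EBIT = £5,700,562.80 − £1,938,900 = £3,761,662.80.
Degree of operating leverage = £5,700,562.80 / £3,761,662.80 = 1.5154.
Operating income changes by 1.5154 × +26.7% = +40.5%.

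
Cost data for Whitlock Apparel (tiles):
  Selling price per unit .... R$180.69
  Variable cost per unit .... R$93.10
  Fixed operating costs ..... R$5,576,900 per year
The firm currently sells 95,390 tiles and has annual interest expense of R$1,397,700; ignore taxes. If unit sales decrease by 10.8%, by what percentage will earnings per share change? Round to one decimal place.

At 95,390 units, contribution = 95,390 × R$87.59 = R$8,355,210.10.
EBIT = R$8,355,210.10 − R$5,576,900 = R$2,778,310.10.
Interest = R$1,397,700.00, so EBIT − I = R$1,380,610.10.
DCL = total CM / (EBIT − I) = R$8,355,210.10 / R$1,380,610.10 = 6.0518.
%ΔEPS = DCL × %ΔSales = 6.0518 × -10.8% = -65.4%.

-65.4%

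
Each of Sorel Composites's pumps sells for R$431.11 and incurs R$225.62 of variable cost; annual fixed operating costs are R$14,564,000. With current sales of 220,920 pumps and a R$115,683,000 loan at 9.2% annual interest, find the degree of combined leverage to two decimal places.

Contribution at this volume is 220,920 × R$205.49 = R$45,396,850.80.
Operating income = contribution − fixed costs = R$45,396,850.80 − R$14,564,000 = R$30,832,850.80. Interest = R$10,642,836.00.
DOL = R$45,396,850.80 ÷ R$30,832,850.80 = 1.4724; DFL = R$30,832,850.80 ÷ R$20,190,014.80 = 1.5271.
DCL = DOL × DFL = 1.4724 × 1.5271 = 2.2485.

2.25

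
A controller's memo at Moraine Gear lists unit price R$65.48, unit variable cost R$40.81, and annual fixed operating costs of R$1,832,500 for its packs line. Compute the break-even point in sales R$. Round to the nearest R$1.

CM per unit = R$65.48 − R$40.81 = R$24.67; CM ratio = R$24.67 / R$65.48 = 0.3768.
Break-even sales = FC ÷ CM ratio = R$1,832,500 × R$65.48 / R$24.67 = R$4,863,887.

R$4,863,887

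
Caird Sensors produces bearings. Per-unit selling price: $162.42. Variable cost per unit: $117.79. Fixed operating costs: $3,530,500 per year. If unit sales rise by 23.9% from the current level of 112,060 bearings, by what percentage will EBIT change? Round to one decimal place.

Total contribution margin = 112,060 × $44.63 = $5,001,237.80.
Operating income = contribution − fixed costs = $5,001,237.80 − $3,530,500 = $1,470,737.80.
Degree of operating leverage = $5,001,237.80 / $1,470,737.80 = 3.4005.
So EBIT moves 3.4005 × (+23.9%) = +81.3%.

+81.3%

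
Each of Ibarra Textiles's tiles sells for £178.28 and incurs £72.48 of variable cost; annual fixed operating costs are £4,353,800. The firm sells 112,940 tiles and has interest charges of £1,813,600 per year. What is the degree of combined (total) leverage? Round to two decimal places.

2.07

Total contribution margin = 112,940 × £105.80 = £11,949,052.00.
EBIT = £11,949,052.00 − £4,353,800 = £7,595,252.00. Interest = £1,813,600.00.
DOL = £11,949,052.00 ÷ £7,595,252.00 = 1.5732; DFL = £7,595,252.00 ÷ £5,781,652.00 = 1.3137.
DCL = DOL × DFL = 1.5732 × 1.3137 = 2.0667.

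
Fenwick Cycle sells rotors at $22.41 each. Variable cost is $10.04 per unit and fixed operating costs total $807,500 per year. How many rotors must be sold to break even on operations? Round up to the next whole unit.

Unit CM = price − variable cost = $22.41 − $10.04 = $12.37.
Units to break even: $807,500 ÷ $12.37 = 65,278.90, rounded up to 65,279.

65,279 rotors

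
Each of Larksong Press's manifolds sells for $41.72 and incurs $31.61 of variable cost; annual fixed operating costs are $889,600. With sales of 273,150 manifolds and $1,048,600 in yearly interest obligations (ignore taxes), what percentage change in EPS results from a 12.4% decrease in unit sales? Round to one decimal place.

Total contribution margin = 273,150 × $10.11 = $2,761,546.50.
Operating income = contribution − fixed costs = $2,761,546.50 − $889,600 = $1,871,946.50.
After interest of $1,048,600.00, pre-tax earnings = $823,346.50.
DCL = total CM / (EBIT − I) = $2,761,546.50 / $823,346.50 = 3.3541.
EPS therefore changes by 3.3541 × (-12.4%) = -41.6%.

-41.6%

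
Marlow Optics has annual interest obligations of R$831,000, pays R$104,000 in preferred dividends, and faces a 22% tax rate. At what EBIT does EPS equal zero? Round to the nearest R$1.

R$964,333

Grossing the preferred dividend up to pre-tax terms: R$104,000 / (1 − 0.22) = R$133,333.33.
Financial break-even EBIT = interest + D_p ÷ (1 − t) = R$831,000 + R$133,333.33 = R$964,333.33.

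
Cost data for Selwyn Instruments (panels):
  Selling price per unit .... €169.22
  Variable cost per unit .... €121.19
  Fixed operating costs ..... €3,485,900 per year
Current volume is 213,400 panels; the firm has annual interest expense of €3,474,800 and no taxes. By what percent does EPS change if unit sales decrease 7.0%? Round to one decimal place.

-21.8%

Total contribution margin = 213,400 × €48.03 = €10,249,602.00.
EBIT = €10,249,602.00 − €3,485,900 = €6,763,702.00.
Interest = €3,474,800.00, so EBIT − I = €3,288,902.00.
Degree of combined leverage = contribution ÷ (EBIT − I) = €10,249,602.00 ÷ €3,288,902.00 = 3.1164.
EPS therefore changes by 3.1164 × (-7.0%) = -21.8%.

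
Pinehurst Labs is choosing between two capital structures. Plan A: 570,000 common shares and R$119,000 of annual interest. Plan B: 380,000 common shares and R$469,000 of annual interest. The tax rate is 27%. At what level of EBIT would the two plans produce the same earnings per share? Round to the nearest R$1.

R$1,169,000

At indifference, (EBIT − 119,000)(1 − t)/570,000 = (EBIT − 469,000)(1 − t)/380,000.
Cancelling (1 − t) and cross-multiplying: 380,000·(EBIT − 119,000) = 570,000·(EBIT − 469,000).
EBIT × (570,000 − 380,000) = 469,000 × 570,000 − 119,000 × 380,000 = 222,110,000,000, so EBIT = 222,110,000,000 ÷ 190,000 = 1,169,000.00.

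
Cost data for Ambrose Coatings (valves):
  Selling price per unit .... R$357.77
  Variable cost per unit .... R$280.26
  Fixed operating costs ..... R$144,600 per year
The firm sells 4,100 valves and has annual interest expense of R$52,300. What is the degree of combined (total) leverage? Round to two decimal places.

2.63

Contribution at this volume is 4,100 × R$77.51 = R$317,791.00.
Subtracting fixed costs: EBIT = R$317,791.00 − R$144,600 = R$173,191.00. Interest = R$52,300.00, so EBIT − I = R$120,891.00.
Degree of total leverage = total CM / (EBIT − interest) = R$317,791.00 / R$120,891.00 = 2.6287.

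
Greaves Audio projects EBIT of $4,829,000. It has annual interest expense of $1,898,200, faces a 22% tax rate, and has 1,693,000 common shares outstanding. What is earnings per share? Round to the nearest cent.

Interest = $1,898,200.00, so EBT = $4,829,000 − $1,898,200.00 = $2,930,800.00.
After tax at 22%: net income = $2,930,800.00 × 0.78 = $2,286,024.00.
EPS = $2,286,024.00 ÷ 1,693,000 = $1.35.

$1.35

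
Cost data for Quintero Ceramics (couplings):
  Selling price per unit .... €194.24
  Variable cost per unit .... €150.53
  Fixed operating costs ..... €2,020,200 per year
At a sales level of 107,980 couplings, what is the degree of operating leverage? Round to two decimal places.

Contribution at this volume is 107,980 × €43.71 = €4,719,805.80.
Operating income = contribution − fixed costs = €4,719,805.80 − €2,020,200 = €2,699,605.80.
So DOL = total CM / EBIT = €4,719,805.80 / €2,699,605.80 = 1.7483.

1.75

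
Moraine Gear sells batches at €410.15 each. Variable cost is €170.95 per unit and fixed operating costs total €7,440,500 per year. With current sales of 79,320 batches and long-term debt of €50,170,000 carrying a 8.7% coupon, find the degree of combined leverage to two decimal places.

At 79,320 units, contribution = 79,320 × €239.20 = €18,973,344.00.
Operating income = contribution − fixed costs = €18,973,344.00 − €7,440,500 = €11,532,844.00. Interest = €4,364,790.00.
DOL = €18,973,344.00 ÷ €11,532,844.00 = 1.6452; DFL = €11,532,844.00 ÷ €7,168,054.00 = 1.6089.
DCL = DOL × DFL = 1.6452 × 1.6089 = 2.6470.

2.65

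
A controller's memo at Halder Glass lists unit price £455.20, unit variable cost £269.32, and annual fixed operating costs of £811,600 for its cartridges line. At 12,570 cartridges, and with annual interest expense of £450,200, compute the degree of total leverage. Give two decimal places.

Total contribution margin = 12,570 × £185.88 = £2,336,511.60.
EBIT = £2,336,511.60 − £811,600 = £1,524,911.60. Interest = £450,200.00.
DOL = £2,336,511.60 ÷ £1,524,911.60 = 1.5322; DFL = £1,524,911.60 ÷ £1,074,711.60 = 1.4189.
DCL = DOL × DFL = 1.5322 × 1.4189 = 2.1740.

2.17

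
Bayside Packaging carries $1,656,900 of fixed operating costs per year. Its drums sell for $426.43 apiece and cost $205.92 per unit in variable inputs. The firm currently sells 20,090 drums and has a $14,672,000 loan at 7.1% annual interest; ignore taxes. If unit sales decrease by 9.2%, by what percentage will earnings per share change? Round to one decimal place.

-23.5%

Total contribution margin = 20,090 × $220.51 = $4,430,045.90.
Operating income = contribution − fixed costs = $4,430,045.90 − $1,656,900 = $2,773,145.90.
After interest of $1,041,712.00, pre-tax earnings = $1,731,433.90.
Degree of combined leverage = contribution ÷ (EBIT − I) = $4,430,045.90 ÷ $1,731,433.90 = 2.5586.
%ΔEPS = DCL × %ΔSales = 2.5586 × -9.2% = -23.5%.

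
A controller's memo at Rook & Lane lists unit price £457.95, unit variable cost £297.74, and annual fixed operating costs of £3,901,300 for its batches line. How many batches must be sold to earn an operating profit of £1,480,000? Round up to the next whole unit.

Each unit contributes £457.95 − £297.74 = £160.21.
Need Q such that Q × £160.21 − £3,901,300 = £1,480,000, i.e. Q = £5,381,300 / £160.21 = 33,589.04 → 33,590.

33,590 batches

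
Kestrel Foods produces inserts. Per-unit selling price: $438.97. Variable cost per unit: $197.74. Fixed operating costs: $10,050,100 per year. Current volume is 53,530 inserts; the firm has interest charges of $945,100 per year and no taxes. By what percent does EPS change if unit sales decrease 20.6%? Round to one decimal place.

-138.7%

Contribution at this volume is 53,530 × $241.23 = $12,913,041.90.
EBIT = $12,913,041.90 − $10,050,100 = $2,862,941.90.
Interest = $945,100.00, so EBIT − I = $1,917,841.90.
Degree of combined leverage = contribution ÷ (EBIT − I) = $12,913,041.90 ÷ $1,917,841.90 = 6.7331.
%ΔEPS = DCL × %ΔSales = 6.7331 × -20.6% = -138.7%.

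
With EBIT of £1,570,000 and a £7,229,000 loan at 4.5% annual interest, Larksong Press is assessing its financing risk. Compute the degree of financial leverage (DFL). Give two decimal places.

Annual interest charges come to £325,305.00.
Degree of financial leverage = EBIT / (EBIT − interest) = £1,570,000 / £1,244,695.00 = 1.2614.

1.26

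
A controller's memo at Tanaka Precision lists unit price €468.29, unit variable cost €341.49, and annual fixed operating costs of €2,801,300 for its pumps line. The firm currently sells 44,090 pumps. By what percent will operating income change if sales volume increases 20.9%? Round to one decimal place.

Total contribution margin = 44,090 × €126.80 = €5,590,612.00.
Operating income = contribution − fixed costs = €5,590,612.00 − €2,801,300 = €2,789,312.00.
So DOL = total CM / EBIT = €5,590,612.00 / €2,789,312.00 = 2.0043.
Operating income changes by 2.0043 × +20.9% = +41.9%.

+41.9%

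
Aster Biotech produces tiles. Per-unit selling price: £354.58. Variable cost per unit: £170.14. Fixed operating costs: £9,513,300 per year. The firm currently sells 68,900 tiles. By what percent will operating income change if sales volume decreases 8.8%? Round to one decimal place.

Contribution at this volume is 68,900 × £184.44 = £12,707,916.00.
EBIT = £12,707,916.00 − £9,513,300 = £3,194,616.00.
DOL = contribution ÷ EBIT = £12,707,916.00 ÷ £3,194,616.00 = 3.9779.
Operating income changes by 3.9779 × -8.8% = -35.0%.

-35.0%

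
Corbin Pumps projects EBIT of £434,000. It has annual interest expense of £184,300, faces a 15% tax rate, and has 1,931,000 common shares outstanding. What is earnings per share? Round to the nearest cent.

£0.11

Interest = £184,300.00, so EBT = £434,000 − £184,300.00 = £249,700.00.
After tax at 15%: net income = £249,700.00 × 0.85 = £212,245.00.
EPS = £212,245.00 ÷ 1,931,000 = £0.11.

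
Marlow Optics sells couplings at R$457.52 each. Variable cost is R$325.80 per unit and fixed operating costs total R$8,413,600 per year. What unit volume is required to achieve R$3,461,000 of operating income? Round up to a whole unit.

90,151 couplings

Contribution margin per unit = R$457.52 − R$325.80 = R$131.72.
Required volume = (fixed costs + target profit) ÷ CM = (R$8,413,600 + R$3,461,000) ÷ R$131.72 = 90,150.32, so 90,151 couplings.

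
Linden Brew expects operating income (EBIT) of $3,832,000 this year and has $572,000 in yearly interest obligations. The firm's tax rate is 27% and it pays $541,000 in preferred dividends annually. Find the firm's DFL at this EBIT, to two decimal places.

1.52

Interest = $572,000.00.
Pre-tax preferred-dividend burden = $541,000 ÷ (1 − 0.27) = $741,095.89.
DFL = EBIT ÷ [EBIT − I − D_p/(1−t)] = $3,832,000 ÷ [$3,832,000 − $572,000.00 − $741,095.89] = $3,832,000 ÷ $2,518,904.11 = 1.5213.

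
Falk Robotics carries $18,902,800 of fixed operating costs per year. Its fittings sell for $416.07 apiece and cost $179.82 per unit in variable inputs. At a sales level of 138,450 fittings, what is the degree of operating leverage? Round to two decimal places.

2.37

At 138,450 units, contribution = 138,450 × $236.25 = $32,708,812.50.
Operating income = contribution − fixed costs = $32,708,812.50 − $18,902,800 = $13,806,012.50.
DOL = contribution ÷ EBIT = $32,708,812.50 ÷ $13,806,012.50 = 2.3692.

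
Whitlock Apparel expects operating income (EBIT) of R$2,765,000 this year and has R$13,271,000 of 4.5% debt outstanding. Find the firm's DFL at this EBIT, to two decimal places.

1.28

Annual interest charges come to R$597,195.00.
Degree of financial leverage = EBIT / (EBIT − interest) = R$2,765,000 / R$2,167,805.00 = 1.2755.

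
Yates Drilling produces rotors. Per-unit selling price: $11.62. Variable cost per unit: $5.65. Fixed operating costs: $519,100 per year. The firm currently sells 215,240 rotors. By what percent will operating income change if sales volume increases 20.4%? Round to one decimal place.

At 215,240 units, contribution = 215,240 × $5.97 = $1,284,982.80.
EBIT = $1,284,982.80 − $519,100 = $765,882.80.
So DOL = total CM / EBIT = $1,284,982.80 / $765,882.80 = 1.6778.
Operating income changes by 1.6778 × +20.4% = +34.2%.

+34.2%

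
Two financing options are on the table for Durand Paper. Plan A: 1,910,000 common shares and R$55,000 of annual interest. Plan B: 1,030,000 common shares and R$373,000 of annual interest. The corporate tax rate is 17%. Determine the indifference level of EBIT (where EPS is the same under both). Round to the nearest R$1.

R$745,205

At indifference, (EBIT − 55,000)(1 − t)/1,910,000 = (EBIT − 373,000)(1 − t)/1,030,000.
The (1 − t) factor cancels: (EBIT − 55,000) × 1,030,000 = (EBIT − 373,000) × 1,910,000.
EBIT × (1,910,000 − 1,030,000) = 373,000 × 1,910,000 − 55,000 × 1,030,000 = 655,780,000,000, so EBIT = 655,780,000,000 ÷ 880,000 = 745,204.55.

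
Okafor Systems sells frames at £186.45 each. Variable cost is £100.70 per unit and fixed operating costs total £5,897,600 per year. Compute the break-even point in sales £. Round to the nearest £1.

Contribution margin per unit = £186.45 − £100.70 = £85.75, a CM ratio of £85.75 ÷ £186.45 = 0.4599.
Break-even sales = FC ÷ CM ratio = £5,897,600 × £186.45 / £85.75 = £12,823,411.

£12,823,411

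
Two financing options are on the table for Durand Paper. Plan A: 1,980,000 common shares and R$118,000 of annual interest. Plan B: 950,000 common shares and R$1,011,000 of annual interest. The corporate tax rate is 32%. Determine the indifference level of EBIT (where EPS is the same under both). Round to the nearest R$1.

Set EPS_A = EPS_B: (EBIT − R$118,000)(1 − 0.32) ÷ 1,980,000 = (EBIT − R$1,011,000)(1 − 0.32) ÷ 950,000.
The (1 − t) factor cancels: (EBIT − 118,000) × 950,000 = (EBIT − 1,011,000) × 1,980,000.
EBIT × (1,980,000 − 950,000) = 1,011,000 × 1,980,000 − 118,000 × 950,000 = 1,889,680,000,000, so EBIT = 1,889,680,000,000 ÷ 1,030,000 = 1,834,640.78.

R$1,834,641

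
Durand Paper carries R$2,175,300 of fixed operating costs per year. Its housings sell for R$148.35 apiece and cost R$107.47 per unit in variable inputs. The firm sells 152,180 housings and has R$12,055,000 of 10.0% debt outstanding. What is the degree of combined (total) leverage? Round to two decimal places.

2.19

At 152,180 units, contribution = 152,180 × R$40.88 = R$6,221,118.40.
EBIT = R$6,221,118.40 − R$2,175,300 = R$4,045,818.40. Interest = R$1,205,500.00.
DOL = R$6,221,118.40 ÷ R$4,045,818.40 = 1.5377; DFL = R$4,045,818.40 ÷ R$2,840,318.40 = 1.4244.
DCL = DOL × DFL = 1.5377 × 1.4244 = 2.1903.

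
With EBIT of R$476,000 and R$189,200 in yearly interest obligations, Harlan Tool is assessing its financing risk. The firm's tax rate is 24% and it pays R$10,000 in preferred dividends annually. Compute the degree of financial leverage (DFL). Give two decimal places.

1.74

Interest = R$189,200.00.
Preferred dividends grossed up pre-tax: R$10,000 / (1 − 0.24) = R$13,157.89.
DFL = EBIT ÷ [EBIT − I − D_p/(1−t)] = R$476,000 ÷ [R$476,000 − R$189,200.00 − R$13,157.89] = R$476,000 ÷ R$273,642.11 = 1.7395.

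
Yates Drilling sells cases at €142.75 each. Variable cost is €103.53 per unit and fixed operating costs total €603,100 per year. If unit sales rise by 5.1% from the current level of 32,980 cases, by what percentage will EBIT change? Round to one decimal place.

+9.6%

At 32,980 units, contribution = 32,980 × €39.22 = €1,293,475.60.
Operating income = contribution − fixed costs = €1,293,475.60 − €603,100 = €690,375.60.
DOL = contribution ÷ EBIT = €1,293,475.60 ÷ €690,375.60 = 1.8736.
So EBIT moves 1.8736 × (+5.1%) = +9.6%.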